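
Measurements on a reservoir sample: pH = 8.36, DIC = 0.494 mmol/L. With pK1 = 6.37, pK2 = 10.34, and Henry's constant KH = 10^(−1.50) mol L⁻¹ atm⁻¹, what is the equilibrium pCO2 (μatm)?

α₀ = 1 / (1 + K1/[H⁺] + K1K2/[H⁺]²) = 1 / (1 + 10^+1.99 + 10^+0.01)
   = 1 / (1 + 97.724 + 1.0233) = 1/99.747 = 0.01003
[CO2*] = α₀ × DIC = 0.01003 × 0.494 = 0.004953 mmol/L = 4.953 μmol/L
pCO2 = [CO2*]/KH = 4.953×10^-6 / 3.162×10^-2 = 157 μatm

pCO2 = 157 μatm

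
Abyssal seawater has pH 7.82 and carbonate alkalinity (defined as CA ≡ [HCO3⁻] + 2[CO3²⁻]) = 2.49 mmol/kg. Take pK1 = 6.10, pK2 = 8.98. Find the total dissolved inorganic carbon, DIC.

CA = [HCO3⁻] + 2[CO3²⁻] = (α₁ + 2α₂)·DIC
At pH 7.82: [H⁺]/K1 = 10^-1.72 = 0.019055, K2/[H⁺] = 10^-1.16 = 0.069183
α₁ = 1/(1 + 0.019055 + 0.069183) = 1/1.0882 = 0.9189; α₂ = α₁·K2/[H⁺] = 0.06357
α₁ + 2α₂ = 1.0461
DIC = CA / (α₁ + 2α₂) = 2.49 / 1.0461 = 2.38 mmol/kg

DIC = 2.38 mmol/kg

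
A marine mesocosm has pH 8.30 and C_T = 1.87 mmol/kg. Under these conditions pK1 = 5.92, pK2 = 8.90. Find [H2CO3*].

[CO2*] = 6.21 μmol/kg

α₀ = 1 / (1 + K1/[H⁺] + K1K2/[H⁺]²) = 1 / (1 + 10^+2.38 + 10^+1.78)
   = 1 / (1 + 239.88 + 60.256) = 1/301.14 = 0.003321
[CO2*] = α₀ × DIC = 0.003321 × 1.87 = 0.00621 mmol/kg = 6.21 μmol/kg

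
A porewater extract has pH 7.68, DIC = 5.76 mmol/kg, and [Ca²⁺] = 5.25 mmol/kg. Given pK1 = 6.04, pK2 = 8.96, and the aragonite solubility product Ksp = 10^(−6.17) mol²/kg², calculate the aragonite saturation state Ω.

α₂ = 1 / (1 + [H⁺]/K2 + [H⁺]²/(K1K2)) = 1 / (1 + 10^+1.28 + 10^-0.36)
   = 1 / (1 + 19.055 + 0.43652) = 1/20.491 = 0.04880
[CO3²⁻] = α₂ × DIC = 0.04880 × 5.76 = 0.2811 mmol/kg
Ksp = 10^(−6.17) = 6.761×10^-7
Ω = [Ca²⁺][CO3²⁻]/Ksp = (5.25×10^-3)(2.811×10^-4) / 6.761×10^-7 = 2.18

Ω = 2.18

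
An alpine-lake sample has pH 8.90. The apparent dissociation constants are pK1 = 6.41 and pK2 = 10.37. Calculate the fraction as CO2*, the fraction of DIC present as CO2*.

α₀ = 1 / (1 + K1/[H⁺] + K1K2/[H⁺]²) = 1 / (1 + 10^+2.49 + 10^+1.02)
   = 1 / (1 + 309.03 + 10.471) = 1/320.50 = 0.003120

α₀ = 0.00312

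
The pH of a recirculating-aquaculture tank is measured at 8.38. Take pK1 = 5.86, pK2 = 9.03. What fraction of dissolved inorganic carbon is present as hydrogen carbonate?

α₁ = 1 / (1 + [H⁺]/K1 + K2/[H⁺]) = 1 / (1 + 10^-2.52 + 10^-0.65)
   = 1 / (1 + 0.0030200 + 0.22387) = 1/1.2269 = 0.8151

α₁ = 0.815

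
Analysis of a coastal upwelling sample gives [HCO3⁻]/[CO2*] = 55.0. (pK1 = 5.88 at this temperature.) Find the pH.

From K1 = [H⁺][HCO3⁻]/[CO2*]:  pH = pK1 + log₁₀([HCO3⁻]/[CO2*])
log₁₀(55.0) = +1.740
pH = 5.88 + (+1.740) = 7.62

pH = 7.62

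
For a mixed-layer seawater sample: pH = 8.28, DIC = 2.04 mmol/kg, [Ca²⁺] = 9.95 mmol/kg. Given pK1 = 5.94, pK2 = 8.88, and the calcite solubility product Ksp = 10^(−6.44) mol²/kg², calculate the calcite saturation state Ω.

Ω = 11.2

α₂ = 1 / (1 + [H⁺]/K2 + [H⁺]²/(K1K2)) = 1 / (1 + 10^+0.60 + 10^-1.74)
   = 1 / (1 + 3.9811 + 0.018197) = 1/4.9993 = 0.2000
[CO3²⁻] = α₂ × DIC = 0.2000 × 2.04 = 0.4081 mmol/kg
Ksp = 10^(−6.44) = 3.631×10^-7
Ω = [Ca²⁺][CO3²⁻]/Ksp = (9.95×10^-3)(4.081×10^-4) / 3.631×10^-7 = 11.2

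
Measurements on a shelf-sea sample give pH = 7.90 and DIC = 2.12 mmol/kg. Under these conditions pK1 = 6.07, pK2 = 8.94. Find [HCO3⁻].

[HCO3⁻] = 1.92 mmol/kg

α₁ = 1 / (1 + [H⁺]/K1 + K2/[H⁺]) = 1 / (1 + 10^-1.83 + 10^-1.04)
   = 1 / (1 + 0.014791 + 0.091201) = 1/1.1060 = 0.9042
[HCO3⁻] = α₁ × DIC = 0.9042 × 2.12 = 1.92 mmol/kg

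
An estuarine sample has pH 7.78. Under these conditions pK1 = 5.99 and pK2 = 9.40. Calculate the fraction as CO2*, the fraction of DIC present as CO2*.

α₀ = 1 / (1 + K1/[H⁺] + K1K2/[H⁺]²) = 1 / (1 + 10^+1.79 + 10^+0.17)
   = 1 / (1 + 61.660 + 1.4791) = 1/64.139 = 0.01559

α₀ = 0.0156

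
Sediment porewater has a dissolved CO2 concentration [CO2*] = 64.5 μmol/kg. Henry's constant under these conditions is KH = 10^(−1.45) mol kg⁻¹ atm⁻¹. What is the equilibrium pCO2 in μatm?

pCO2 = 1820 μatm

KH = 10^(−1.45) = 3.548×10^-2 mol kg⁻¹ atm⁻¹
pCO2 = [CO2*]/KH = 64.5×10^-6 / 3.548×10^-2 = 1.82×10^-3 atm = 1820 μatm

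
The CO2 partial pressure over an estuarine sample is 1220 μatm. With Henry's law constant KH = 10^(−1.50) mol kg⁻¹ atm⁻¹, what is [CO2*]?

KH = 10^(−1.50) = 3.162×10^-2 mol kg⁻¹ atm⁻¹
[CO2*] = KH · pCO2 = 3.162×10^-2 × 1220×10^-6 atm = 3.86×10^-5 mol/kg

[CO2*] = 38.6 μmol/kg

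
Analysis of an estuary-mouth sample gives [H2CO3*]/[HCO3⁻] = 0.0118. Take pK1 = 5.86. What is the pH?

pH = 7.79

From K1 = [H⁺][HCO3⁻]/[H2CO3*]:  pH = pK1 − log₁₀([H2CO3*]/[HCO3⁻])
log₁₀(0.0118) = -1.928
pH = 5.86 − (-1.928) = 7.79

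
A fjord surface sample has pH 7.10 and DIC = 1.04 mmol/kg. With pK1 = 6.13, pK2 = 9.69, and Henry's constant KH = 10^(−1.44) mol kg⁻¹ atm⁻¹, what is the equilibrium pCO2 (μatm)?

pCO2 = 2770 μatm

α₀ = 1 / (1 + K1/[H⁺] + K1K2/[H⁺]²) = 1 / (1 + 10^+0.97 + 10^-1.62)
   = 1 / (1 + 9.3325 + 0.023988) = 1/10.357 = 0.09656
[CO2*] = α₀ × DIC = 0.09656 × 1.04 = 0.1004 mmol/kg
pCO2 = [CO2*]/KH = 1.004×10^-4 / 3.631×10^-2 = 2770 μatm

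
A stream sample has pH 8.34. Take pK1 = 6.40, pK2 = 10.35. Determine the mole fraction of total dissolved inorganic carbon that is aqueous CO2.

α₀ = 1 / (1 + K1/[H⁺] + K1K2/[H⁺]²) = 1 / (1 + 10^+1.94 + 10^-0.07)
   = 1 / (1 + 87.096 + 0.85114) = 1/88.947 = 0.01124

α₀ = 0.0112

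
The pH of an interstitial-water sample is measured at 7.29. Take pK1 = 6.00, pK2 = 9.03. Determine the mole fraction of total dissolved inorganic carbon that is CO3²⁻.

α₂ = 0.0170

α₂ = 1 / (1 + [H⁺]/K2 + [H⁺]²/(K1K2)) = 1 / (1 + 10^+1.74 + 10^+0.45)
   = 1 / (1 + 54.954 + 2.8184) = 1/58.772 = 0.01701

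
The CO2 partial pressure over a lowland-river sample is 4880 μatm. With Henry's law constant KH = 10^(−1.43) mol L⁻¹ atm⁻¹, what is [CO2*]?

[CO2*] = 181 μmol/L

KH = 10^(−1.43) = 3.715×10^-2 mol L⁻¹ atm⁻¹
[CO2*] = KH · pCO2 = 3.715×10^-2 × 4880×10^-6 atm = 1.81×10^-4 mol/L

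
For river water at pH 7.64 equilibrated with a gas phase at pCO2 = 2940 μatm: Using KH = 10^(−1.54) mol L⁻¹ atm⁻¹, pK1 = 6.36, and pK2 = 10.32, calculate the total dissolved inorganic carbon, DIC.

DIC = 1.70 mmol/L

[CO2*] = KH · pCO2 = 10^(−1.54) × 2940×10^-6 = 8.479×10^-5 mol/L
α₀ = 1/(1 + K1/[H⁺] + K1K2/[H⁺]²) = 1/(1 + 10^+1.28 + 10^-1.40) = 0.04977
DIC = [CO2*]/α₀ = 8.479×10^-5 / 0.04977 = 1.70 mmol/L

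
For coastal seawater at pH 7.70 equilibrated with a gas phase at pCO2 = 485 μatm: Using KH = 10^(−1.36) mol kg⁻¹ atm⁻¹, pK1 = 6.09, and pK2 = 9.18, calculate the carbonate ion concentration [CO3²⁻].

[CO2*] = KH · pCO2 = 10^(−1.36) × 485×10^-6 = 2.117×10^-5 mol/kg
α₀ = 1/(1 + K1/[H⁺] + K1K2/[H⁺]²) = 1/(1 + 10^+1.61 + 10^+0.13) = 0.02321
DIC = [CO2*]/α₀ = 2.117×10^-5 / 0.02321 = 0.9122 mmol/kg
[CO3²⁻] = α₂·DIC; α₂ = 0.03131, so [CO3²⁻] = 0.03131 × 0.9122 = 0.0286 mmol/kg

[CO3²⁻] = 0.0286 mmol/kg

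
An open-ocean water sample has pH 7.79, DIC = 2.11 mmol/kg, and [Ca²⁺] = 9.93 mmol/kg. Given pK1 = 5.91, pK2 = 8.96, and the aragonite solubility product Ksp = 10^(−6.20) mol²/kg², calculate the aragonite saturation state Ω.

α₂ = 1 / (1 + [H⁺]/K2 + [H⁺]²/(K1K2)) = 1 / (1 + 10^+1.17 + 10^-0.71)
   = 1 / (1 + 14.791 + 0.19498) = 1/15.986 = 0.06255
[CO3²⁻] = α₂ × DIC = 0.06255 × 2.11 = 0.1320 mmol/kg
Ksp = 10^(−6.20) = 6.310×10^-7
Ω = [Ca²⁺][CO3²⁻]/Ksp = (9.93×10^-3)(1.320×10^-4) / 6.310×10^-7 = 2.08

Ω = 2.08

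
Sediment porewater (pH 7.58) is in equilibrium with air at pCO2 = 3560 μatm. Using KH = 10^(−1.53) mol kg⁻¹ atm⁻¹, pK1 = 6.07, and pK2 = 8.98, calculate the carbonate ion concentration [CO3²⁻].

[CO2*] = KH · pCO2 = 10^(−1.53) × 3560×10^-6 = 1.051×10^-4 mol/kg
α₀ = 1/(1 + K1/[H⁺] + K1K2/[H⁺]²) = 1/(1 + 10^+1.51 + 10^+0.11) = 0.02886
DIC = [CO2*]/α₀ = 1.051×10^-4 / 0.02886 = 3.640 mmol/kg
[CO3²⁻] = α₂·DIC; α₂ = 0.03718, so [CO3²⁻] = 0.03718 × 3.640 = 0.135 mmol/kg

[CO3²⁻] = 0.135 mmol/kg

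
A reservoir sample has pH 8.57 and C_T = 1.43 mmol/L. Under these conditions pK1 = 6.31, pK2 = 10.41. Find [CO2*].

α₀ = 1 / (1 + K1/[H⁺] + K1K2/[H⁺]²) = 1 / (1 + 10^+2.26 + 10^+0.42)
   = 1 / (1 + 181.97 + 2.6303) = 1/185.60 = 0.005388
[CO2*] = α₀ × DIC = 0.005388 × 1.43 = 0.00770 mmol/L = 7.70 μmol/L

[CO2*] = 7.70 μmol/L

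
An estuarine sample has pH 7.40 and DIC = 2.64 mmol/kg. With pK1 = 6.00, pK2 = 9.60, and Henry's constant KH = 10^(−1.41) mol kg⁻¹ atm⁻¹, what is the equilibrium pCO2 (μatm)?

pCO2 = 2580 μatm

α₀ = 1 / (1 + K1/[H⁺] + K1K2/[H⁺]²) = 1 / (1 + 10^+1.40 + 10^-0.80)
   = 1 / (1 + 25.119 + 0.15849) = 1/26.277 = 0.03806
[CO2*] = α₀ × DIC = 0.03806 × 2.64 = 0.1005 mmol/kg
pCO2 = [CO2*]/KH = 1.005×10^-4 / 3.890×10^-2 = 2580 μatm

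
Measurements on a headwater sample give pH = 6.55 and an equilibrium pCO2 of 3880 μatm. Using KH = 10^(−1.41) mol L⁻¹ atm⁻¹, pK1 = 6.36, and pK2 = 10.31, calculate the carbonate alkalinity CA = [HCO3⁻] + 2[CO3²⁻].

[CO2*] = KH · pCO2 = 10^(−1.41) × 3880×10^-6 = 1.509×10^-4 mol/L
α₀ = 1/(1 + K1/[H⁺] + K1K2/[H⁺]²) = 1/(1 + 10^+0.19 + 10^-3.57) = 0.3923
DIC = [CO2*]/α₀ = 1.509×10^-4 / 0.3923 = 0.3848 mmol/L
CA = (α₁ + 2α₂)·DIC = (0.6076 + 2×0.0001056) × 0.3848 = 0.234 mmol/L

CA = 0.234 mmol/L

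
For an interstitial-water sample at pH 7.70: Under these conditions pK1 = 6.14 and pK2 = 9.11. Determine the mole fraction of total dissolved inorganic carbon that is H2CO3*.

α₀ = 1 / (1 + K1/[H⁺] + K1K2/[H⁺]²) = 1 / (1 + 10^+1.56 + 10^+0.15)
   = 1 / (1 + 36.308 + 1.4125) = 1/38.720 = 0.02583

α₀ = 0.0258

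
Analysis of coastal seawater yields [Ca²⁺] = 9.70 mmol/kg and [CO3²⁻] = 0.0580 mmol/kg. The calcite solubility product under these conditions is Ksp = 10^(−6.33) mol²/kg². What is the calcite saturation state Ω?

Ksp = 10^(−6.33) = 4.677×10^-7
Ω = [Ca²⁺][CO3²⁻]/Ksp = (9.70×10^-3)(0.0580×10^-3) / 4.677×10^-7 = 1.20

Ω = 1.20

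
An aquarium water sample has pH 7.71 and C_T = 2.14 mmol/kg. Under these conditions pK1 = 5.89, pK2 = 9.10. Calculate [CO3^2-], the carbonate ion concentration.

α₂ = 1 / (1 + [H⁺]/K2 + [H⁺]²/(K1K2)) = 1 / (1 + 10^+1.39 + 10^-0.43)
   = 1 / (1 + 24.547 + 0.37154) = 1/25.919 = 0.03858
[CO3²⁻] = α₂ × DIC = 0.03858 × 2.14 = 0.0826 mmol/kg

[CO3²⁻] = 0.0826 mmol/kg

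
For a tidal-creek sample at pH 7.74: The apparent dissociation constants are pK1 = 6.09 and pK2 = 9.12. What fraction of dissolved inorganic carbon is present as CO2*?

α₀ = 1 / (1 + K1/[H⁺] + K1K2/[H⁺]²) = 1 / (1 + 10^+1.65 + 10^+0.27)
   = 1 / (1 + 44.668 + 1.8621) = 1/47.530 = 0.02104

α₀ = 0.0210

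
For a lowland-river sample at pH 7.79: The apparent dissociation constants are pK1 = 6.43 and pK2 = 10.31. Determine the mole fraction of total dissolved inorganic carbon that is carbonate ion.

α₂ = 0.00289

α₂ = 1 / (1 + [H⁺]/K2 + [H⁺]²/(K1K2)) = 1 / (1 + 10^+2.52 + 10^+1.16)
   = 1 / (1 + 331.13 + 14.454) = 1/346.59 = 0.002885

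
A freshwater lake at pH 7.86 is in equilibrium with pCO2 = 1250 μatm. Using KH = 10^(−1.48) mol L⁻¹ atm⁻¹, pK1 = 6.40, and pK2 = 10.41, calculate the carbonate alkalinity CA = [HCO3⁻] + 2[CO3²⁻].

CA = 1.20 mmol/L

[CO2*] = KH · pCO2 = 10^(−1.48) × 1250×10^-6 = 4.139×10^-5 mol/L
α₀ = 1/(1 + K1/[H⁺] + K1K2/[H⁺]²) = 1/(1 + 10^+1.46 + 10^-1.09) = 0.03342
DIC = [CO2*]/α₀ = 4.139×10^-5 / 0.03342 = 1.238 mmol/L
CA = (α₁ + 2α₂)·DIC = (0.9639 + 2×0.002717) × 1.238 = 1.20 mmol/L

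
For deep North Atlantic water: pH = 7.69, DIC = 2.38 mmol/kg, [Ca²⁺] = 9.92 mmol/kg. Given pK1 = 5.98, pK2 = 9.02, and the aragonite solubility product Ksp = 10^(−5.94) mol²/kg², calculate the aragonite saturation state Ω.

α₂ = 1 / (1 + [H⁺]/K2 + [H⁺]²/(K1K2)) = 1 / (1 + 10^+1.33 + 10^-0.38)
   = 1 / (1 + 21.380 + 0.41687) = 1/22.796 = 0.04387
[CO3²⁻] = α₂ × DIC = 0.04387 × 2.38 = 0.1044 mmol/kg
Ksp = 10^(−5.94) = 1.148×10^-6
Ω = [Ca²⁺][CO3²⁻]/Ksp = (9.92×10^-3)(1.044×10^-4) / 1.148×10^-6 = 0.902

Ω = 0.902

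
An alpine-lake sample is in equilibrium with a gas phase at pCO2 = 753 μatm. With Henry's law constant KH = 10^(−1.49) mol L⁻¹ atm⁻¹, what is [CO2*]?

[CO2*] = 24.4 μmol/L

KH = 10^(−1.49) = 3.236×10^-2 mol L⁻¹ atm⁻¹
[CO2*] = KH · pCO2 = 3.236×10^-2 × 753×10^-6 atm = 2.44×10^-5 mol/L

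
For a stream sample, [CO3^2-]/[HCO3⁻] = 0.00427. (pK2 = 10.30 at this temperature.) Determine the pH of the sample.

pH = 7.93

From K2 = [H⁺][CO3^2-]/[HCO3⁻]:  pH = pK2 + log₁₀([CO3^2-]/[HCO3⁻])
log₁₀(0.00427) = -2.370
pH = 10.30 + (-2.370) = 7.93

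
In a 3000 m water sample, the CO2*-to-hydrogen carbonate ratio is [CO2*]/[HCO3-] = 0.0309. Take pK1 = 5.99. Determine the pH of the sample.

pH = 7.50

From K1 = [H⁺][HCO3-]/[CO2*]:  pH = pK1 − log₁₀([CO2*]/[HCO3-])
log₁₀(0.0309) = -1.510
pH = 5.99 − (-1.510) = 7.50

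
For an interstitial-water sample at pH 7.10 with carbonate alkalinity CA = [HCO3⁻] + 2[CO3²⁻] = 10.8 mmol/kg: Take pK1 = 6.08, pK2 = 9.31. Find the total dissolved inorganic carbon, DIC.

DIC = 11.8 mmol/kg

CA = [HCO3⁻] + 2[CO3²⁻] = (α₁ + 2α₂)·DIC
At pH 7.10: [H⁺]/K1 = 10^-1.02 = 0.095499, K2/[H⁺] = 10^-2.21 = 0.0061660
α₁ = 1/(1 + 0.095499 + 0.0061660) = 1/1.1017 = 0.9077; α₂ = α₁·K2/[H⁺] = 0.005597
α₁ + 2α₂ = 0.9189
DIC = CA / (α₁ + 2α₂) = 10.8 / 0.9189 = 11.8 mmol/kg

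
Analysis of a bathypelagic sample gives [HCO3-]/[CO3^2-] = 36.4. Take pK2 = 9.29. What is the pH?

From K2 = [H⁺][CO3^2-]/[HCO3-]:  pH = pK2 − log₁₀([HCO3-]/[CO3^2-])
log₁₀(36.4) = +1.561
pH = 9.29 − (+1.561) = 7.73

pH = 7.73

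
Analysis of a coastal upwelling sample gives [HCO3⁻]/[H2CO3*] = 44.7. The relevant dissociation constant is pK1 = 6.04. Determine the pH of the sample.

pH = 7.69

From K1 = [H⁺][HCO3⁻]/[H2CO3*]:  pH = pK1 + log₁₀([HCO3⁻]/[H2CO3*])
log₁₀(44.7) = +1.650
pH = 6.04 + (+1.650) = 7.69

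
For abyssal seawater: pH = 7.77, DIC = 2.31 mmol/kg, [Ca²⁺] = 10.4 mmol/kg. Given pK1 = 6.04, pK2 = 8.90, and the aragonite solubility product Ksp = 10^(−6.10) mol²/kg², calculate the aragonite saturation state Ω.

Ω = 2.05

α₂ = 1 / (1 + [H⁺]/K2 + [H⁺]²/(K1K2)) = 1 / (1 + 10^+1.13 + 10^-0.60)
   = 1 / (1 + 13.490 + 0.25119) = 1/14.741 = 0.06784
[CO3²⁻] = α₂ × DIC = 0.06784 × 2.31 = 0.1567 mmol/kg
Ksp = 10^(−6.10) = 7.943×10^-7
Ω = [Ca²⁺][CO3²⁻]/Ksp = (10.4×10^-3)(1.567×10^-4) / 7.943×10^-7 = 2.05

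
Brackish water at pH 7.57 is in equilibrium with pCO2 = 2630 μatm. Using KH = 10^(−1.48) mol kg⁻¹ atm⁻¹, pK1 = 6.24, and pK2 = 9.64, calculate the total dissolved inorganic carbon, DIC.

DIC = 1.96 mmol/kg

[CO2*] = KH · pCO2 = 10^(−1.48) × 2630×10^-6 = 8.709×10^-5 mol/kg
α₀ = 1/(1 + K1/[H⁺] + K1K2/[H⁺]²) = 1/(1 + 10^+1.33 + 10^-0.74) = 0.04432
DIC = [CO2*]/α₀ = 8.709×10^-5 / 0.04432 = 1.96 mmol/kg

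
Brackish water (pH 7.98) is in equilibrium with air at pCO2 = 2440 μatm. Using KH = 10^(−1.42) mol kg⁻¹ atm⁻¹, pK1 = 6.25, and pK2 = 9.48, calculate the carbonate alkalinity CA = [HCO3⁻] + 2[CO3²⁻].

CA = 5.30 mmol/kg

[CO2*] = KH · pCO2 = 10^(−1.42) × 2440×10^-6 = 9.277×10^-5 mol/kg
α₀ = 1/(1 + K1/[H⁺] + K1K2/[H⁺]²) = 1/(1 + 10^+1.73 + 10^+0.23) = 0.01773
DIC = [CO2*]/α₀ = 9.277×10^-5 / 0.01773 = 5.232 mmol/kg
CA = (α₁ + 2α₂)·DIC = (0.9522 + 2×0.03011) × 5.232 = 5.30 mmol/kg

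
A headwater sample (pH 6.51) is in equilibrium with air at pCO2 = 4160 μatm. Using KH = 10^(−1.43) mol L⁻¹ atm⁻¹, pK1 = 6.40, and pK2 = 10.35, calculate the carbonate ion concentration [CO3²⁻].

[CO2*] = KH · pCO2 = 10^(−1.43) × 4160×10^-6 = 1.546×10^-4 mol/L
α₀ = 1/(1 + K1/[H⁺] + K1K2/[H⁺]²) = 1/(1 + 10^+0.11 + 10^-3.73) = 0.4370
DIC = [CO2*]/α₀ = 1.546×10^-4 / 0.4370 = 0.3537 mmol/L
[CO3²⁻] = α₂·DIC; α₂ = 8.137×10^-5, so [CO3²⁻] = 8.137×10^-5 × 0.3537 = 2.88×10^-5 mmol/L = 0.0288 μmol/L

[CO3²⁻] = 0.0288 μmol/L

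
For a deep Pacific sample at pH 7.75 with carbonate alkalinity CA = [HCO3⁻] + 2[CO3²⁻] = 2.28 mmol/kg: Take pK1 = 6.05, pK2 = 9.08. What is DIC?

CA = [HCO3⁻] + 2[CO3²⁻] = (α₁ + 2α₂)·DIC
At pH 7.75: [H⁺]/K1 = 10^-1.70 = 0.019953, K2/[H⁺] = 10^-1.33 = 0.046774
α₁ = 1/(1 + 0.019953 + 0.046774) = 1/1.0667 = 0.9374; α₂ = α₁·K2/[H⁺] = 0.04385
α₁ + 2α₂ = 1.0251
DIC = CA / (α₁ + 2α₂) = 2.28 / 1.0251 = 2.22 mmol/kg

DIC = 2.22 mmol/kg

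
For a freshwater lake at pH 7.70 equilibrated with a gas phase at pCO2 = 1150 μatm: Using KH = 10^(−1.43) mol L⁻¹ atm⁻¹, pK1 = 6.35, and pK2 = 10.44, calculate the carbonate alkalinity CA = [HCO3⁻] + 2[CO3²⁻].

CA = 0.960 mmol/L

[CO2*] = KH · pCO2 = 10^(−1.43) × 1150×10^-6 = 4.273×10^-5 mol/L
α₀ = 1/(1 + K1/[H⁺] + K1K2/[H⁺]²) = 1/(1 + 10^+1.35 + 10^-1.39) = 0.04268
DIC = [CO2*]/α₀ = 4.273×10^-5 / 0.04268 = 1.001 mmol/L
CA = (α₁ + 2α₂)·DIC = (0.9556 + 2×0.001739) × 1.001 = 0.960 mmol/L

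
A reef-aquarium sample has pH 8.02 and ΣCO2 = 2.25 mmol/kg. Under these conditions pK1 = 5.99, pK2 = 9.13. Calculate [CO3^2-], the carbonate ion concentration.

[CO3²⁻] = 0.161 mmol/kg

α₂ = 1 / (1 + [H⁺]/K2 + [H⁺]²/(K1K2)) = 1 / (1 + 10^+1.11 + 10^-0.92)
   = 1 / (1 + 12.882 + 0.12023) = 1/14.003 = 0.07141
[CO3²⁻] = α₂ × DIC = 0.07141 × 2.25 = 0.161 mmol/kg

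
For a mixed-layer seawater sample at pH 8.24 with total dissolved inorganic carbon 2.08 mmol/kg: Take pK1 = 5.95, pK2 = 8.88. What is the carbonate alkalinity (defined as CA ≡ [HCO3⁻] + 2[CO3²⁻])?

CA = [HCO3⁻] + 2[CO3²⁻] = (α₁ + 2α₂)·DIC
At pH 8.24: [H⁺]/K1 = 10^-2.29 = 0.0051286, K2/[H⁺] = 10^-0.64 = 0.22909
α₁ = 1/(1 + 0.0051286 + 0.22909) = 1/1.2342 = 0.8102; α₂ = α₁·K2/[H⁺] = 0.1856
α₁ + 2α₂ = 1.1815
CA = 1.1815 × 2.08 = 2.46 mmol/kg

CA = 2.46 mmol/kg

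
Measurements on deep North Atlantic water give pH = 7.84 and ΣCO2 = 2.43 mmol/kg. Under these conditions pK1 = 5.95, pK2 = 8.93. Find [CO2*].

α₀ = 1 / (1 + K1/[H⁺] + K1K2/[H⁺]²) = 1 / (1 + 10^+1.89 + 10^+0.80)
   = 1 / (1 + 77.625 + 6.3096) = 1/84.934 = 0.01177
[CO2*] = α₀ × DIC = 0.01177 × 2.43 = 0.0286 mmol/kg

[CO2*] = 0.0286 mmol/kg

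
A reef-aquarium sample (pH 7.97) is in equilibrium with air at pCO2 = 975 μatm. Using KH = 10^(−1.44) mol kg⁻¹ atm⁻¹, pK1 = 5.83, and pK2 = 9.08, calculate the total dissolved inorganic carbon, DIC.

[CO2*] = KH · pCO2 = 10^(−1.44) × 975×10^-6 = 3.540×10^-5 mol/kg
α₀ = 1/(1 + K1/[H⁺] + K1K2/[H⁺]²) = 1/(1 + 10^+2.14 + 10^+1.03) = 0.006678
DIC = [CO2*]/α₀ = 3.540×10^-5 / 0.006678 = 5.30 mmol/kg

DIC = 5.30 mmol/kg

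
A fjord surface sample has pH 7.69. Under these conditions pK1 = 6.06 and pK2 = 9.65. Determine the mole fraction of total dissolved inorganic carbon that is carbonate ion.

α₂ = 1 / (1 + [H⁺]/K2 + [H⁺]²/(K1K2)) = 1 / (1 + 10^+1.96 + 10^+0.33)
   = 1 / (1 + 91.201 + 2.1380) = 1/94.339 = 0.01060

α₂ = 0.0106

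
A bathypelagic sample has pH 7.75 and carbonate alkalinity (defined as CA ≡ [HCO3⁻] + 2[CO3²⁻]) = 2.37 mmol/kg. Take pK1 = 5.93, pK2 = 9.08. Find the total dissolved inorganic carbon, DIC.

DIC = 2.30 mmol/kg

CA = [HCO3⁻] + 2[CO3²⁻] = (α₁ + 2α₂)·DIC
At pH 7.75: [H⁺]/K1 = 10^-1.82 = 0.015136, K2/[H⁺] = 10^-1.33 = 0.046774
α₁ = 1/(1 + 0.015136 + 0.046774) = 1/1.0619 = 0.9417; α₂ = α₁·K2/[H⁺] = 0.04405
α₁ + 2α₂ = 1.0298
DIC = CA / (α₁ + 2α₂) = 2.37 / 1.0298 = 2.30 mmol/kg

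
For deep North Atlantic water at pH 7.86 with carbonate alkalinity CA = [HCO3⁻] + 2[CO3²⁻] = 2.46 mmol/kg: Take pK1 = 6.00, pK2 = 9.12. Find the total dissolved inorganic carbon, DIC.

CA = [HCO3⁻] + 2[CO3²⁻] = (α₁ + 2α₂)·DIC
At pH 7.86: [H⁺]/K1 = 10^-1.86 = 0.013804, K2/[H⁺] = 10^-1.26 = 0.054954
α₁ = 1/(1 + 0.013804 + 0.054954) = 1/1.0688 = 0.9357; α₂ = α₁·K2/[H⁺] = 0.05142
α₁ + 2α₂ = 1.0385
DIC = CA / (α₁ + 2α₂) = 2.46 / 1.0385 = 2.37 mmol/kg

DIC = 2.37 mmol/kg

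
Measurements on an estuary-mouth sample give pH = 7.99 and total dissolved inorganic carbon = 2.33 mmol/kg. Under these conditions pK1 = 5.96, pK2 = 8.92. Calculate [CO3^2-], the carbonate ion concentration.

[CO3²⁻] = 0.243 mmol/kg

α₂ = 1 / (1 + [H⁺]/K2 + [H⁺]²/(K1K2)) = 1 / (1 + 10^+0.93 + 10^-1.10)
   = 1 / (1 + 8.5114 + 0.079433) = 1/9.5908 = 0.1043
[CO3²⁻] = α₂ × DIC = 0.1043 × 2.33 = 0.243 mmol/kg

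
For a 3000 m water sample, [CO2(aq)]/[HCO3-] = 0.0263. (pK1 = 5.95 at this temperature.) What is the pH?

From K1 = [H⁺][HCO3-]/[CO2(aq)]:  pH = pK1 − log₁₀([CO2(aq)]/[HCO3-])
log₁₀(0.0263) = -1.580
pH = 5.95 − (-1.580) = 7.53

pH = 7.53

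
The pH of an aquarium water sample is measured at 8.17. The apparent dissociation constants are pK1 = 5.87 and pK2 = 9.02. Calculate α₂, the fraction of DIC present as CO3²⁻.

α₂ = 1 / (1 + [H⁺]/K2 + [H⁺]²/(K1K2)) = 1 / (1 + 10^+0.85 + 10^-1.45)
   = 1 / (1 + 7.0795 + 0.035481) = 1/8.1149 = 0.1232

α₂ = 0.123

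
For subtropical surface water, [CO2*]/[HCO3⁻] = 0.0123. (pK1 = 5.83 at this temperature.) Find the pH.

pH = 7.74

From K1 = [H⁺][HCO3⁻]/[CO2*]:  pH = pK1 − log₁₀([CO2*]/[HCO3⁻])
log₁₀(0.0123) = -1.910
pH = 5.83 − (-1.910) = 7.74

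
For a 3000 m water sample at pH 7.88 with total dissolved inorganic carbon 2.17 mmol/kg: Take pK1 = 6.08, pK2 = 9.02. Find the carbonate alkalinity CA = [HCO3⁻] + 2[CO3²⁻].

CA = [HCO3⁻] + 2[CO3²⁻] = (α₁ + 2α₂)·DIC
At pH 7.88: [H⁺]/K1 = 10^-1.80 = 0.015849, K2/[H⁺] = 10^-1.14 = 0.072444
α₁ = 1/(1 + 0.015849 + 0.072444) = 1/1.0883 = 0.9189; α₂ = α₁·K2/[H⁺] = 0.06657
α₁ + 2α₂ = 1.0520
CA = 1.0520 × 2.17 = 2.28 mmol/kg

CA = 2.28 mmol/kg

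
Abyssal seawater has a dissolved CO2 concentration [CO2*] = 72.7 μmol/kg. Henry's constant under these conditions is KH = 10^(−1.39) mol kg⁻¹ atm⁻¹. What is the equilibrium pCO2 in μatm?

pCO2 = 1780 μatm

KH = 10^(−1.39) = 4.074×10^-2 mol kg⁻¹ atm⁻¹
pCO2 = [CO2*]/KH = 72.7×10^-6 / 4.074×10^-2 = 1.78×10^-3 atm = 1780 μatm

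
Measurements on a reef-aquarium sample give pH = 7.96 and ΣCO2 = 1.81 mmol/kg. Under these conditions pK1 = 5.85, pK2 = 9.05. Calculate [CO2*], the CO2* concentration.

[CO2*] = 12.9 μmol/kg

α₀ = 1 / (1 + K1/[H⁺] + K1K2/[H⁺]²) = 1 / (1 + 10^+2.11 + 10^+1.02)
   = 1 / (1 + 128.82 + 10.471) = 1/140.30 = 0.007128
[CO2*] = α₀ × DIC = 0.007128 × 1.81 = 0.0129 mmol/kg = 12.9 μmol/kg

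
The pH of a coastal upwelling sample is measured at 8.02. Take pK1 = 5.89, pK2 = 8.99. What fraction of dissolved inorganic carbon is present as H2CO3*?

α₀ = 0.00665

α₀ = 1 / (1 + K1/[H⁺] + K1K2/[H⁺]²) = 1 / (1 + 10^+2.13 + 10^+1.16)
   = 1 / (1 + 134.90 + 14.454) = 1/150.35 = 0.006651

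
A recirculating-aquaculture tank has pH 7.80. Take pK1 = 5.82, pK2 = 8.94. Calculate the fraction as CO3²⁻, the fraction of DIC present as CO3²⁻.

α₂ = 1 / (1 + [H⁺]/K2 + [H⁺]²/(K1K2)) = 1 / (1 + 10^+1.14 + 10^-0.84)
   = 1 / (1 + 13.804 + 0.14454) = 1/14.948 = 0.06690

α₂ = 0.0669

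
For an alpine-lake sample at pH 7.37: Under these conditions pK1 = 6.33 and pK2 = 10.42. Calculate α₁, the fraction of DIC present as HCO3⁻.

α₁ = 0.916

α₁ = 1 / (1 + [H⁺]/K1 + K2/[H⁺]) = 1 / (1 + 10^-1.04 + 10^-3.05)
   = 1 / (1 + 0.091201 + 0.00089125) = 1/1.0921 = 0.9157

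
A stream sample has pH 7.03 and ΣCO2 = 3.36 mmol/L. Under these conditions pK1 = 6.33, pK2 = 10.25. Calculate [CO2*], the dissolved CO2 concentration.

[CO2*] = 0.559 mmol/L

α₀ = 1 / (1 + K1/[H⁺] + K1K2/[H⁺]²) = 1 / (1 + 10^+0.70 + 10^-2.52)
   = 1 / (1 + 5.0119 + 0.0030200) = 1/6.0149 = 0.1663
[CO2*] = α₀ × DIC = 0.1663 × 3.36 = 0.559 mmol/L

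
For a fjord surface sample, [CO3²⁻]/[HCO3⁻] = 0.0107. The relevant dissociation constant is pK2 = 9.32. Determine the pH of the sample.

pH = 7.35

From K2 = [H⁺][CO3²⁻]/[HCO3⁻]:  pH = pK2 + log₁₀([CO3²⁻]/[HCO3⁻])
log₁₀(0.0107) = -1.971
pH = 9.32 + (-1.971) = 7.35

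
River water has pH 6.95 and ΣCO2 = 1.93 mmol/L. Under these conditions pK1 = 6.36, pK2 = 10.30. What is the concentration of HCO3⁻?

[HCO3⁻] = 1.53 mmol/L

α₁ = 1 / (1 + [H⁺]/K1 + K2/[H⁺]) = 1 / (1 + 10^-0.59 + 10^-3.35)
   = 1 / (1 + 0.25704 + 0.00044668) = 1/1.2575 = 0.7952
[HCO3⁻] = α₁ × DIC = 0.7952 × 1.93 = 1.53 mmol/L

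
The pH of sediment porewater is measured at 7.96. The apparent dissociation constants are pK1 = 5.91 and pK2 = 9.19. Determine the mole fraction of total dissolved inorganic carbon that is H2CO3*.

α₀ = 1 / (1 + K1/[H⁺] + K1K2/[H⁺]²) = 1 / (1 + 10^+2.05 + 10^+0.82)
   = 1 / (1 + 112.20 + 6.6069) = 1/119.81 = 0.008347

α₀ = 0.00835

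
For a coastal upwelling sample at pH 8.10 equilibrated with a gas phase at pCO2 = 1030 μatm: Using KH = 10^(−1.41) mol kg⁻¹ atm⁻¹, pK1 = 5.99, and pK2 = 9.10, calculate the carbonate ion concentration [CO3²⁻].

[CO3²⁻] = 0.516 mmol/kg

[CO2*] = KH · pCO2 = 10^(−1.41) × 1030×10^-6 = 4.007×10^-5 mol/kg
α₀ = 1/(1 + K1/[H⁺] + K1K2/[H⁺]²) = 1/(1 + 10^+2.11 + 10^+1.11) = 0.007007
DIC = [CO2*]/α₀ = 4.007×10^-5 / 0.007007 = 5.719 mmol/kg
[CO3²⁻] = α₂·DIC; α₂ = 0.09027, so [CO3²⁻] = 0.09027 × 5.719 = 0.516 mmol/kg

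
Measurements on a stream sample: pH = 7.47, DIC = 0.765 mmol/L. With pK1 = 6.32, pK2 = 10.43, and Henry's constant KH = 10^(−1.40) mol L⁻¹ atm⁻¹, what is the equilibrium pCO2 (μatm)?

α₀ = 1 / (1 + K1/[H⁺] + K1K2/[H⁺]²) = 1 / (1 + 10^+1.15 + 10^-1.81)
   = 1 / (1 + 14.125 + 0.015488) = 1/15.141 = 0.06605
[CO2*] = α₀ × DIC = 0.06605 × 0.765 = 0.05053 mmol/L
pCO2 = [CO2*]/KH = 5.053×10^-5 / 3.981×10^-2 = 1270 μatm

pCO2 = 1270 μatm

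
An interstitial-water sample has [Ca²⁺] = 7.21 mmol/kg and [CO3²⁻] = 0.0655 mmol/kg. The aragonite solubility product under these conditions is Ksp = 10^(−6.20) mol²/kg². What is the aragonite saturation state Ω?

Ω = 0.748

Ksp = 10^(−6.20) = 6.310×10^-7
Ω = [Ca²⁺][CO3²⁻]/Ksp = (7.21×10^-3)(0.0655×10^-3) / 6.310×10^-7 = 0.748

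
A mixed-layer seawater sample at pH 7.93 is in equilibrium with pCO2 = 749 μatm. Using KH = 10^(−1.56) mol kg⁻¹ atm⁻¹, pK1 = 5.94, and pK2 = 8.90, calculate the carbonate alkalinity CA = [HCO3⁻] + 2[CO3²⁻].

[CO2*] = KH · pCO2 = 10^(−1.56) × 749×10^-6 = 2.063×10^-5 mol/kg
α₀ = 1/(1 + K1/[H⁺] + K1K2/[H⁺]²) = 1/(1 + 10^+1.99 + 10^+1.02) = 0.009158
DIC = [CO2*]/α₀ = 2.063×10^-5 / 0.009158 = 2.253 mmol/kg
CA = (α₁ + 2α₂)·DIC = (0.8949 + 2×0.09590) × 2.253 = 2.45 mmol/kg

CA = 2.45 mmol/kg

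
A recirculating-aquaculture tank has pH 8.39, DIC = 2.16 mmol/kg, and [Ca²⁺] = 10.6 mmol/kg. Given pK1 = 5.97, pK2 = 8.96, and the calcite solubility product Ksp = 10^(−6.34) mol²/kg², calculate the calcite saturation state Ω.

Ω = 10.6

α₂ = 1 / (1 + [H⁺]/K2 + [H⁺]²/(K1K2)) = 1 / (1 + 10^+0.57 + 10^-1.85)
   = 1 / (1 + 3.7154 + 0.014125) = 1/4.7295 = 0.2114
[CO3²⁻] = α₂ × DIC = 0.2114 × 2.16 = 0.4567 mmol/kg
Ksp = 10^(−6.34) = 4.571×10^-7
Ω = [Ca²⁺][CO3²⁻]/Ksp = (10.6×10^-3)(4.567×10^-4) / 4.571×10^-7 = 10.6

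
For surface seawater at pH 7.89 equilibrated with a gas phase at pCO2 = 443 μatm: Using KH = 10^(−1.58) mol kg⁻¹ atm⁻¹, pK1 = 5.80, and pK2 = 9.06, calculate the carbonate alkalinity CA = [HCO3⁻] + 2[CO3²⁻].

CA = 1.63 mmol/kg

[CO2*] = KH · pCO2 = 10^(−1.58) × 443×10^-6 = 1.165×10^-5 mol/kg
α₀ = 1/(1 + K1/[H⁺] + K1K2/[H⁺]²) = 1/(1 + 10^+2.09 + 10^+0.92) = 0.007556
DIC = [CO2*]/α₀ = 1.165×10^-5 / 0.007556 = 1.542 mmol/kg
CA = (α₁ + 2α₂)·DIC = (0.9296 + 2×0.06285) × 1.542 = 1.63 mmol/kg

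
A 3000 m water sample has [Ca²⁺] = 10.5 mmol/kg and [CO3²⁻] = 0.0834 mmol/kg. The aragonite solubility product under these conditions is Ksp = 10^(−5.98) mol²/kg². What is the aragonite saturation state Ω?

Ksp = 10^(−5.98) = 1.047×10^-6
Ω = [Ca²⁺][CO3²⁻]/Ksp = (10.5×10^-3)(0.0834×10^-3) / 1.047×10^-6 = 0.836

Ω = 0.836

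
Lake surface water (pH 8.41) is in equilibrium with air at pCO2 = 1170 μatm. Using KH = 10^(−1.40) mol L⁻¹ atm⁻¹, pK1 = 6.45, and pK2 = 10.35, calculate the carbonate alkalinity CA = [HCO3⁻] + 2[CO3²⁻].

CA = 4.35 mmol/L

[CO2*] = KH · pCO2 = 10^(−1.40) × 1170×10^-6 = 4.658×10^-5 mol/L
α₀ = 1/(1 + K1/[H⁺] + K1K2/[H⁺]²) = 1/(1 + 10^+1.96 + 10^+0.02) = 0.01072
DIC = [CO2*]/α₀ = 4.658×10^-5 / 0.01072 = 4.343 mmol/L
CA = (α₁ + 2α₂)·DIC = (0.9780 + 2×0.01123) × 4.343 = 4.35 mmol/L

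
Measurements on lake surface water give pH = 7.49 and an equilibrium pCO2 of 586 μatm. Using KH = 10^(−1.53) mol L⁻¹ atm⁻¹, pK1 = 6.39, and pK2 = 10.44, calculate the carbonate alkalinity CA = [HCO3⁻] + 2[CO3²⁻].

CA = 0.218 mmol/L

[CO2*] = KH · pCO2 = 10^(−1.53) × 586×10^-6 = 1.729×10^-5 mol/L
α₀ = 1/(1 + K1/[H⁺] + K1K2/[H⁺]²) = 1/(1 + 10^+1.10 + 10^-1.85) = 0.07351
DIC = [CO2*]/α₀ = 1.729×10^-5 / 0.07351 = 0.2353 mmol/L
CA = (α₁ + 2α₂)·DIC = (0.9255 + 2×0.001038) × 0.2353 = 0.218 mmol/L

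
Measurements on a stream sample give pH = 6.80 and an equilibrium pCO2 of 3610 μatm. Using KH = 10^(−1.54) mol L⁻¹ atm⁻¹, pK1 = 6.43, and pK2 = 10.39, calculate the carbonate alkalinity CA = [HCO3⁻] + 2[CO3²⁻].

CA = 0.244 mmol/L

[CO2*] = KH · pCO2 = 10^(−1.54) × 3610×10^-6 = 1.041×10^-4 mol/L
α₀ = 1/(1 + K1/[H⁺] + K1K2/[H⁺]²) = 1/(1 + 10^+0.37 + 10^-3.22) = 0.2990
DIC = [CO2*]/α₀ = 1.041×10^-4 / 0.2990 = 0.3482 mmol/L
CA = (α₁ + 2α₂)·DIC = (0.7009 + 2×0.0001801) × 0.3482 = 0.244 mmol/L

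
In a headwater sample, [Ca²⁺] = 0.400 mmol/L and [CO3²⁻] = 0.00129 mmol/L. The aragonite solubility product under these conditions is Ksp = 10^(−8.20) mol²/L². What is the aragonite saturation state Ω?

Ksp = 10^(−8.20) = 6.310×10^-9
Ω = [Ca²⁺][CO3²⁻]/Ksp = (0.400×10^-3)(0.00129×10^-3) / 6.310×10^-9 = 0.0818

Ω = 0.0818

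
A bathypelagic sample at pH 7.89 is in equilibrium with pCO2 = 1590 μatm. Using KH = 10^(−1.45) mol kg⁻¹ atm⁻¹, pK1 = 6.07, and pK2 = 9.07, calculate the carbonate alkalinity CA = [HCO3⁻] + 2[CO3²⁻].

[CO2*] = KH · pCO2 = 10^(−1.45) × 1590×10^-6 = 5.642×10^-5 mol/kg
α₀ = 1/(1 + K1/[H⁺] + K1K2/[H⁺]²) = 1/(1 + 10^+1.82 + 10^+0.64) = 0.01400
DIC = [CO2*]/α₀ = 5.642×10^-5 / 0.01400 = 4.030 mmol/kg
CA = (α₁ + 2α₂)·DIC = (0.9249 + 2×0.06111) × 4.030 = 4.22 mmol/kg

CA = 4.22 mmol/kg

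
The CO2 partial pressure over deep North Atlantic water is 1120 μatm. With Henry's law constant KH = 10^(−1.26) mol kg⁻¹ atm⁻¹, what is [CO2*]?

KH = 10^(−1.26) = 5.495×10^-2 mol kg⁻¹ atm⁻¹
[CO2*] = KH · pCO2 = 5.495×10^-2 × 1120×10^-6 atm = 6.15×10^-5 mol/kg

[CO2*] = 61.5 μmol/kg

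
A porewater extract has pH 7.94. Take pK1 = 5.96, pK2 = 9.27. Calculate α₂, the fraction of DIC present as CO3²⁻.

α₂ = 1 / (1 + [H⁺]/K2 + [H⁺]²/(K1K2)) = 1 / (1 + 10^+1.33 + 10^-0.65)
   = 1 / (1 + 21.380 + 0.22387) = 1/22.603 = 0.04424

α₂ = 0.0442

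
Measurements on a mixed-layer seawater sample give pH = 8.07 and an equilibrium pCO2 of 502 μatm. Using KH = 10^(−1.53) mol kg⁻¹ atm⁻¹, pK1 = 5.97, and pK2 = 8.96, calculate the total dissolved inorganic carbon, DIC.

DIC = 2.12 mmol/kg

[CO2*] = KH · pCO2 = 10^(−1.53) × 502×10^-6 = 1.482×10^-5 mol/kg
α₀ = 1/(1 + K1/[H⁺] + K1K2/[H⁺]²) = 1/(1 + 10^+2.10 + 10^+1.21) = 0.006988
DIC = [CO2*]/α₀ = 1.482×10^-5 / 0.006988 = 2.12 mmol/kg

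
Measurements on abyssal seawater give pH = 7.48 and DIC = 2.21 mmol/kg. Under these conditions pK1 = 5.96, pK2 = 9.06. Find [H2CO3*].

[CO2*] = 0.0632 mmol/kg

α₀ = 1 / (1 + K1/[H⁺] + K1K2/[H⁺]²) = 1 / (1 + 10^+1.52 + 10^-0.06)
   = 1 / (1 + 33.113 + 0.87096) = 1/34.984 = 0.02858
[CO2*] = α₀ × DIC = 0.02858 × 2.21 = 0.0632 mmol/kg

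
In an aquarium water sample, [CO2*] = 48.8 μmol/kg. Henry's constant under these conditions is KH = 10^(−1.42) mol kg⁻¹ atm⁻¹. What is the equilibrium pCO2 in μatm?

pCO2 = 1280 μatm

KH = 10^(−1.42) = 3.802×10^-2 mol kg⁻¹ atm⁻¹
pCO2 = [CO2*]/KH = 48.8×10^-6 / 3.802×10^-2 = 1.28×10^-3 atm = 1280 μatm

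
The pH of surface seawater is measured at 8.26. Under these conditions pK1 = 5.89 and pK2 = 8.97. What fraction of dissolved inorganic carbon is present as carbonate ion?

α₂ = 1 / (1 + [H⁺]/K2 + [H⁺]²/(K1K2)) = 1 / (1 + 10^+0.71 + 10^-1.66)
   = 1 / (1 + 5.1286 + 0.021878) = 1/6.1505 = 0.1626

α₂ = 0.163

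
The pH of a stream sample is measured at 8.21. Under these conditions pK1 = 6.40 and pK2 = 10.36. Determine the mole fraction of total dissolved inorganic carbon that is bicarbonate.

α₁ = 1 / (1 + [H⁺]/K1 + K2/[H⁺]) = 1 / (1 + 10^-1.81 + 10^-2.15)
   = 1 / (1 + 0.015488 + 0.0070795) = 1/1.0226 = 0.9779

α₁ = 0.978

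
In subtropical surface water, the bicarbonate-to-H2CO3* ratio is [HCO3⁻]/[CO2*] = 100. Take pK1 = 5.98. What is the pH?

pH = 7.98

From K1 = [H⁺][HCO3⁻]/[CO2*]:  pH = pK1 + log₁₀([HCO3⁻]/[CO2*])
log₁₀(100) = +2.000
pH = 5.98 + (+2.000) = 7.98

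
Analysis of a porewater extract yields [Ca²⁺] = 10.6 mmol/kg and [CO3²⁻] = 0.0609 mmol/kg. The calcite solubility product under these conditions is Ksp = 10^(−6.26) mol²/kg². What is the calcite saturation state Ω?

Ksp = 10^(−6.26) = 5.495×10^-7
Ω = [Ca²⁺][CO3²⁻]/Ksp = (10.6×10^-3)(0.0609×10^-3) / 5.495×10^-7 = 1.17

Ω = 1.17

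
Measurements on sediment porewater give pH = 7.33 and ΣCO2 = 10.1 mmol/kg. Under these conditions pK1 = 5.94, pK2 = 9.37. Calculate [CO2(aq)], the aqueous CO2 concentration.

[CO2*] = 0.392 mmol/kg

α₀ = 1 / (1 + K1/[H⁺] + K1K2/[H⁺]²) = 1 / (1 + 10^+1.39 + 10^-0.65)
   = 1 / (1 + 24.547 + 0.22387) = 1/25.771 = 0.03880
[CO2*] = α₀ × DIC = 0.03880 × 10.1 = 0.392 mmol/kg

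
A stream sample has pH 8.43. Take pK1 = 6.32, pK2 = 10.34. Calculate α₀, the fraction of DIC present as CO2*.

α₀ = 0.00761

α₀ = 1 / (1 + K1/[H⁺] + K1K2/[H⁺]²) = 1 / (1 + 10^+2.11 + 10^+0.20)
   = 1 / (1 + 128.82 + 1.5849) = 1/131.41 = 0.007610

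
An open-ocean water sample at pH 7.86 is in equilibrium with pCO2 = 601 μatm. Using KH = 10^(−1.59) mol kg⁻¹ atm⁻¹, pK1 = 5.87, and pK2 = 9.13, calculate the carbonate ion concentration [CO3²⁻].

[CO3²⁻] = 0.0811 mmol/kg

[CO2*] = KH · pCO2 = 10^(−1.59) × 601×10^-6 = 1.545×10^-5 mol/kg
α₀ = 1/(1 + K1/[H⁺] + K1K2/[H⁺]²) = 1/(1 + 10^+1.99 + 10^+0.72) = 0.009618
DIC = [CO2*]/α₀ = 1.545×10^-5 / 0.009618 = 1.606 mmol/kg
[CO3²⁻] = α₂·DIC; α₂ = 0.05048, so [CO3²⁻] = 0.05048 × 1.606 = 0.0811 mmol/kg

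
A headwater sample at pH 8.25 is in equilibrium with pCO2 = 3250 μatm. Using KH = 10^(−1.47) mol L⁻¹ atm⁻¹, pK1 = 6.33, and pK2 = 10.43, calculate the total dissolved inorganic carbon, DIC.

DIC = 9.33 mmol/L

[CO2*] = KH · pCO2 = 10^(−1.47) × 3250×10^-6 = 1.101×10^-4 mol/L
α₀ = 1/(1 + K1/[H⁺] + K1K2/[H⁺]²) = 1/(1 + 10^+1.92 + 10^-0.26) = 0.01180
DIC = [CO2*]/α₀ = 1.101×10^-4 / 0.01180 = 9.33 mmol/L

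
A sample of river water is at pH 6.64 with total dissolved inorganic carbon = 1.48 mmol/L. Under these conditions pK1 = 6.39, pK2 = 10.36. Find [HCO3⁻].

[HCO3⁻] = 0.947 mmol/L

α₁ = 1 / (1 + [H⁺]/K1 + K2/[H⁺]) = 1 / (1 + 10^-0.25 + 10^-3.72)
   = 1 / (1 + 0.56234 + 0.00019055) = 1/1.5625 = 0.6400
[HCO3⁻] = α₁ × DIC = 0.6400 × 1.48 = 0.947 mmol/L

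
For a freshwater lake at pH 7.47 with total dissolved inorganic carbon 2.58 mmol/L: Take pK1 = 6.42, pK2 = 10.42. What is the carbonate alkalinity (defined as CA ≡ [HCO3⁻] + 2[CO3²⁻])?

CA = [HCO3⁻] + 2[CO3²⁻] = (α₁ + 2α₂)·DIC
At pH 7.47: [H⁺]/K1 = 10^-1.05 = 0.089125, K2/[H⁺] = 10^-2.95 = 0.0011220
α₁ = 1/(1 + 0.089125 + 0.0011220) = 1/1.0902 = 0.9172; α₂ = α₁·K2/[H⁺] = 0.001029
α₁ + 2α₂ = 0.9193
CA = 0.9193 × 2.58 = 2.37 mmol/L

CA = 2.37 mmol/L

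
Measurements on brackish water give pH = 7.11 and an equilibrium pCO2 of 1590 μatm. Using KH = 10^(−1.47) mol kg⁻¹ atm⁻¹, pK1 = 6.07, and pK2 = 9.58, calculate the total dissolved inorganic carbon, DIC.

[CO2*] = KH · pCO2 = 10^(−1.47) × 1590×10^-6 = 5.388×10^-5 mol/kg
α₀ = 1/(1 + K1/[H⁺] + K1K2/[H⁺]²) = 1/(1 + 10^+1.04 + 10^-1.43) = 0.08332
DIC = [CO2*]/α₀ = 5.388×10^-5 / 0.08332 = 0.647 mmol/kg

DIC = 0.647 mmol/kg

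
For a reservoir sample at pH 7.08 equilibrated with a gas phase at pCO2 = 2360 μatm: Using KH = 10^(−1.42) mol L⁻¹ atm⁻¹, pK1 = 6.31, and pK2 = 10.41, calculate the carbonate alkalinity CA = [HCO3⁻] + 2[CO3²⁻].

CA = 0.529 mmol/L

[CO2*] = KH · pCO2 = 10^(−1.42) × 2360×10^-6 = 8.972×10^-5 mol/L
α₀ = 1/(1 + K1/[H⁺] + K1K2/[H⁺]²) = 1/(1 + 10^+0.77 + 10^-2.56) = 0.1451
DIC = [CO2*]/α₀ = 8.972×10^-5 / 0.1451 = 0.6183 mmol/L
CA = (α₁ + 2α₂)·DIC = (0.8545 + 2×0.0003997) × 0.6183 = 0.529 mmol/L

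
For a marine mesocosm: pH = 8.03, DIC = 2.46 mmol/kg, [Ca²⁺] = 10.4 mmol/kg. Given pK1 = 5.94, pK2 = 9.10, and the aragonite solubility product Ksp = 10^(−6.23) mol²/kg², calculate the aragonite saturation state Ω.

Ω = 3.38

α₂ = 1 / (1 + [H⁺]/K2 + [H⁺]²/(K1K2)) = 1 / (1 + 10^+1.07 + 10^-1.02)
   = 1 / (1 + 11.749 + 0.095499) = 1/12.844 = 0.07785
[CO3²⁻] = α₂ × DIC = 0.07785 × 2.46 = 0.1915 mmol/kg
Ksp = 10^(−6.23) = 5.888×10^-7
Ω = [Ca²⁺][CO3²⁻]/Ksp = (10.4×10^-3)(1.915×10^-4) / 5.888×10^-7 = 3.38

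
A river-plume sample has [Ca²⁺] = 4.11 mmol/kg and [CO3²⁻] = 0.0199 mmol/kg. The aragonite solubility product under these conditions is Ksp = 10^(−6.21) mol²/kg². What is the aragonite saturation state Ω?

Ksp = 10^(−6.21) = 6.166×10^-7
Ω = [Ca²⁺][CO3²⁻]/Ksp = (4.11×10^-3)(0.0199×10^-3) / 6.166×10^-7 = 0.133

Ω = 0.133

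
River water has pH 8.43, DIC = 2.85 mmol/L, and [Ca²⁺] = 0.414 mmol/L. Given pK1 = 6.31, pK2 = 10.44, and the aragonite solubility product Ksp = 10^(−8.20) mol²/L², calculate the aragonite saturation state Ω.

Ω = 1.80

α₂ = 1 / (1 + [H⁺]/K2 + [H⁺]²/(K1K2)) = 1 / (1 + 10^+2.01 + 10^-0.11)
   = 1 / (1 + 102.33 + 0.77625) = 1/104.11 = 0.009606
[CO3²⁻] = α₂ × DIC = 0.009606 × 2.85 = 0.02738 mmol/L
Ksp = 10^(−8.20) = 6.310×10^-9
Ω = [Ca²⁺][CO3²⁻]/Ksp = (0.414×10^-3)(2.738×10^-5) / 6.310×10^-9 = 1.80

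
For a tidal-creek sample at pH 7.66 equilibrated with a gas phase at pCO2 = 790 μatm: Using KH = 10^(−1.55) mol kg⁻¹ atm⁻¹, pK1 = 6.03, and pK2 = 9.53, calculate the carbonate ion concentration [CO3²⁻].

[CO2*] = KH · pCO2 = 10^(−1.55) × 790×10^-6 = 2.227×10^-5 mol/kg
α₀ = 1/(1 + K1/[H⁺] + K1K2/[H⁺]²) = 1/(1 + 10^+1.63 + 10^-0.24) = 0.02261
DIC = [CO2*]/α₀ = 2.227×10^-5 / 0.02261 = 0.9849 mmol/kg
[CO3²⁻] = α₂·DIC; α₂ = 0.01301, so [CO3²⁻] = 0.01301 × 0.9849 = 0.0128 mmol/kg = 12.8 μmol/kg

[CO3²⁻] = 12.8 μmol/kg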